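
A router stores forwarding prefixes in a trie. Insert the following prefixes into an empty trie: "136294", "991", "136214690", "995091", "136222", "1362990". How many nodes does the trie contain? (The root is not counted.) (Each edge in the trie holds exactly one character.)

Count nodes per top-level branch (shared prefixes stored once):
  '1'-branch (136214690, 136222, 136294, 1362990): 15 nodes
  '9'-branch (991, 995091): 7 nodes
Sum: 22

22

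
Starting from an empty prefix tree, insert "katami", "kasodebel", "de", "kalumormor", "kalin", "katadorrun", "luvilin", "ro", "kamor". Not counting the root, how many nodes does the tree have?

Trace insertions, counting only characters that open a new branch:
  "katami" → 6 new (k, a, t, a, m, i)
  "kasodebel" → prefix "ka" already present; 7 new (s, o, d, e, b, e, l)
  "de" → 2 new (d, e)
  "kalumormor" → prefix "ka" already present; 8 new (l, u, m, o, r, m, o, r)
  "kalin" → prefix "kal" already present; 2 new (i, n)
  "katadorrun" → prefix "kata" already present; 6 new (d, o, r, r, u, n)
  "luvilin" → 7 new (l, u, v, i, l, i, n)
  "ro" → 2 new (r, o)
  "kamor" → prefix "ka" already present; 3 new (m, o, r)
Total nodes = 6 + 7 + 2 + 8 + 2 + 6 + 7 + 2 + 3 = 43

43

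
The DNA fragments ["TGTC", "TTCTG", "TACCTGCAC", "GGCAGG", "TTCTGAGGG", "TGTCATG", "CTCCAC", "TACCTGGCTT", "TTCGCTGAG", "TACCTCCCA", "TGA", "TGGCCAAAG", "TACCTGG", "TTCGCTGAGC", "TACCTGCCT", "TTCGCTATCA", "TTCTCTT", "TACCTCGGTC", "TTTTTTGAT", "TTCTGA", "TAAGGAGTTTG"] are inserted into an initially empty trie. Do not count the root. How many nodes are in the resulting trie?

87

Insert word by word; a character creates a node only if that edge doesn't already exist:
  "TGTC" → 4 new (T, G, T, C)
  "TTCTG" → prefix "T" already present; 4 new (T, C, T, G)
  "TACCTGCAC" → prefix "T" already present; 8 new (A, C, C, T, G, C, A, C)
  "GGCAGG" → 6 new (G, G, C, A, G, G)
  "TTCTGAGGG" → prefix "TTCTG" already present; 4 new (A, G, G, G)
  "TGTCATG" → prefix "TGTC" already present; 3 new (A, T, G)
  "CTCCAC" → 6 new (C, T, C, C, A, C)
  "TACCTGGCTT" → prefix "TACCTG" already present; 4 new (G, C, T, T)
  "TTCGCTGAG" → prefix "TTC" already present; 6 new (G, C, T, G, A, G)
  "TACCTCCCA" → prefix "TACCT" already present; 4 new (C, C, C, A)
  "TGA" → prefix "TG" already present; 1 new (A)
  "TGGCCAAAG" → prefix "TG" already present; 7 new (G, C, C, A, A, A, G)
  "TACCTGG" → prefix "TACCTGG" already present; 0 new (none)
  "TTCGCTGAGC" → prefix "TTCGCTGAG" already present; 1 new (C)
  "TACCTGCCT" → prefix "TACCTGC" already present; 2 new (C, T)
  "TTCGCTATCA" → prefix "TTCGCT" already present; 4 new (A, T, C, A)
  "TTCTCTT" → prefix "TTCT" already present; 3 new (C, T, T)
  "TACCTCGGTC" → prefix "TACCTC" already present; 4 new (G, G, T, C)
  "TTTTTTGAT" → prefix "TT" already present; 7 new (T, T, T, T, G, A, T)
  "TTCTGA" → prefix "TTCTGA" already present; 0 new (none)
  "TAAGGAGTTTG" → prefix "TA" already present; 9 new (A, G, G, A, G, T, T, T, G)
Total nodes = 4 + 4 + 8 + 6 + 4 + 3 + 6 + 4 + 6 + 4 + 1 + 7 + 0 + 1 + 2 + 4 + 3 + 4 + 7 + 0 + 9 = 87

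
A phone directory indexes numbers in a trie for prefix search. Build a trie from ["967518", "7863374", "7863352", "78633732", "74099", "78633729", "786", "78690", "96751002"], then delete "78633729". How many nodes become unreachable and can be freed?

2

Walk "78633729" from the leaf back toward the root, removing each node that no remaining word uses.
The suffix "29" (2 nodes) is used only by "78633729"; the node for "786337" still has the child "4", so pruning stops there.
Nodes removed: 2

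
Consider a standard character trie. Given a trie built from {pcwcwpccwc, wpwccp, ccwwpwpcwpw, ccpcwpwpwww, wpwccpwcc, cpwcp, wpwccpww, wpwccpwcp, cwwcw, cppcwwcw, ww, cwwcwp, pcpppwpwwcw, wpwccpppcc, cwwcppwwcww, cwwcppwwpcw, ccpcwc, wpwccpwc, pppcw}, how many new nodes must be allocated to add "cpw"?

Every character of "cpw" already lies on an existing path (it is a prefix of some stored word).
No new nodes are needed: 0.

0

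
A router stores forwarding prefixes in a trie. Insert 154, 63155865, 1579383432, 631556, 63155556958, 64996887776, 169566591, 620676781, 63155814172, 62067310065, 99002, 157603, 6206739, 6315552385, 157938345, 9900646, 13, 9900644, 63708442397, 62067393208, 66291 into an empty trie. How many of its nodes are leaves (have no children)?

20

Leaves are exactly the stored words that no other stored word extends.
Those words: "13", "154", "157603", "1579383432", "157938345", "169566591", "62067310065", "62067393208", "620676781", "6315552385", "63155556958", "631556", "63155814172", "63155865", "63708442397", "64996887776", "66291", "99002", "9900644", "9900646"
Leaf count: 20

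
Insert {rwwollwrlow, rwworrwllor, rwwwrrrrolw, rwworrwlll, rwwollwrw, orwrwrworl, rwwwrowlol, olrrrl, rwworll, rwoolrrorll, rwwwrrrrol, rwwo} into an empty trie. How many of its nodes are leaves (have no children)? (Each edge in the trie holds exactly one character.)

Leaves are exactly the stored words that no other stored word extends.
Those words: "olrrrl", "orwrwrworl", "rwoolrrorll", "rwwollwrlow", "rwwollwrw", "rwworll", "rwworrwlll", "rwworrwllor", "rwwwrowlol", "rwwwrrrrolw"
Leaf count: 10

10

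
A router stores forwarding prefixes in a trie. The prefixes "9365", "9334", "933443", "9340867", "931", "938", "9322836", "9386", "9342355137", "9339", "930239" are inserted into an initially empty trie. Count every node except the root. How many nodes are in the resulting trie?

For each word, the new-node count is its length minus the longest prefix already in the trie:
  "9365" → 4 new (9, 3, 6, 5)
  "9334" → prefix "93" already present; 2 new (3, 4)
  "933443" → prefix "9334" already present; 2 new (4, 3)
  "9340867" → prefix "93" already present; 5 new (4, 0, 8, 6, 7)
  "931" → prefix "93" already present; 1 new (1)
  "938" → prefix "93" already present; 1 new (8)
  "9322836" → prefix "93" already present; 5 new (2, 2, 8, 3, 6)
  "9386" → prefix "938" already present; 1 new (6)
  "9342355137" → prefix "934" already present; 7 new (2, 3, 5, 5, 1, 3, 7)
  "9339" → prefix "933" already present; 1 new (9)
  "930239" → prefix "93" already present; 4 new (0, 2, 3, 9)
Total nodes = 4 + 2 + 2 + 5 + 1 + 1 + 5 + 1 + 7 + 1 + 4 = 33

33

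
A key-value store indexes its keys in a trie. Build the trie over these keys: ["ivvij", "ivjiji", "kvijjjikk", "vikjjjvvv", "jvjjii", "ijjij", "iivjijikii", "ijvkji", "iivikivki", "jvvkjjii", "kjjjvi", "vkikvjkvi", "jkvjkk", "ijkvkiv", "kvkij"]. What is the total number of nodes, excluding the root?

Trace insertions, counting only characters that open a new branch:
  "ivvij" → 5 new (i, v, v, i, j)
  "ivjiji" → prefix "iv" already present; 4 new (j, i, j, i)
  "kvijjjikk" → 9 new (k, v, i, j, j, j, i, k, k)
  "vikjjjvvv" → 9 new (v, i, k, j, j, j, v, v, v)
  "jvjjii" → 6 new (j, v, j, j, i, i)
  "ijjij" → prefix "i" already present; 4 new (j, j, i, j)
  "iivjijikii" → prefix "i" already present; 9 new (i, v, j, i, j, i, k, i, i)
  "ijvkji" → prefix "ij" already present; 4 new (v, k, j, i)
  "iivikivki" → prefix "iiv" already present; 6 new (i, k, i, v, k, i)
  "jvvkjjii" → prefix "jv" already present; 6 new (v, k, j, j, i, i)
  "kjjjvi" → prefix "k" already present; 5 new (j, j, j, v, i)
  "vkikvjkvi" → prefix "v" already present; 8 new (k, i, k, v, j, k, v, i)
  "jkvjkk" → prefix "j" already present; 5 new (k, v, j, k, k)
  "ijkvkiv" → prefix "ij" already present; 5 new (k, v, k, i, v)
  "kvkij" → prefix "kv" already present; 3 new (k, i, j)
Total nodes = 5 + 4 + 9 + 9 + 6 + 4 + 9 + 4 + 6 + 6 + 5 + 8 + 5 + 5 + 3 = 88

88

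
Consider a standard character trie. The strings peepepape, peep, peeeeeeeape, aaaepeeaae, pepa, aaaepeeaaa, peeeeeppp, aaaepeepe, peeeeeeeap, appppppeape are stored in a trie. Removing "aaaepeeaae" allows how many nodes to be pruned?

A node on "aaaepeeaae"'s path can go only if nothing else ends at it or branches off below it.
The suffix "e" (1 node) is used only by "aaaepeeaae"; the node for "aaaepeeaa" still has the child "a", so pruning stops there.
Nodes removed: 1

1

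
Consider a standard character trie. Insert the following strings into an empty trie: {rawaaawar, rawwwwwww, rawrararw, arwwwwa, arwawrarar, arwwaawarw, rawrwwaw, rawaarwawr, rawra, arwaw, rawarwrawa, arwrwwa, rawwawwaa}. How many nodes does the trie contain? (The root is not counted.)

65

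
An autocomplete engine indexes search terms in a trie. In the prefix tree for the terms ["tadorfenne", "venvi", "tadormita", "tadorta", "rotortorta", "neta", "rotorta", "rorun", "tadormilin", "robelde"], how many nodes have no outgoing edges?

A leaf is a node with no children — equivalently, the end of a word that is not a proper prefix of any other stored word.
Those words: "neta", "robelde", "rorun", "rotorta", "rotortorta", "tadorfenne", "tadormilin", "tadormita", "tadorta", "venvi"
Leaf count: 10

10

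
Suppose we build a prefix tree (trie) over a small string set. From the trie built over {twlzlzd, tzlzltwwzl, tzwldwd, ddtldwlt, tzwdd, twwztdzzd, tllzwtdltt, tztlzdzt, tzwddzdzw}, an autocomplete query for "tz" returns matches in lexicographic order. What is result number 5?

Words with prefix "tz", in lexicographic order: "tzlzltwwzl", "tztlzdzt", "tzwdd", "tzwddzdzw", "tzwldwd"
The 5th is tzwldwd.

tzwldwd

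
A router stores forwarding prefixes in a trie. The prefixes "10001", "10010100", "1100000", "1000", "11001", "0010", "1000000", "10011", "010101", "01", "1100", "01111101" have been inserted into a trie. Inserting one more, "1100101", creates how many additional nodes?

2

Walking "1100101" from the root, the first 5 characters ("11001") follow existing edges; "0" is the first miss.
So 7 − 5 = 2 new nodes.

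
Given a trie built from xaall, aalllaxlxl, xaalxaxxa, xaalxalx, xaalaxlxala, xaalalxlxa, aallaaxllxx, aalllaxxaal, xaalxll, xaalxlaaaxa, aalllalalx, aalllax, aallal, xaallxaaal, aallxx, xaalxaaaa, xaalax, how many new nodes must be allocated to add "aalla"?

"aalla" is already a full path in the trie; only an end-marker is added.
No new nodes are needed: 0.

0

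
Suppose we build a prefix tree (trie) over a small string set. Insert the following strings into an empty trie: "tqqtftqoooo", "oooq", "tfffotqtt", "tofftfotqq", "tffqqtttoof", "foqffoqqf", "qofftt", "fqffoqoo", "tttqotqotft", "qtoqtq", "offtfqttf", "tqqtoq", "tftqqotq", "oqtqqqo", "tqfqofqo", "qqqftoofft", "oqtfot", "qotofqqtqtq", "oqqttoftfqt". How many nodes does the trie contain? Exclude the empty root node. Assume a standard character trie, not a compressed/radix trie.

For each word, the new-node count is its length minus the longest prefix already in the trie:
  "tqqtftqoooo" → 11 new (t, q, q, t, f, t, q, o, o, o, o)
  "oooq" → 4 new (o, o, o, q)
  "tfffotqtt" → prefix "t" already present; 8 new (f, f, f, o, t, q, t, t)
  "tofftfotqq" → prefix "t" already present; 9 new (o, f, f, t, f, o, t, q, q)
  "tffqqtttoof" → prefix "tff" already present; 8 new (q, q, t, t, t, o, o, f)
  "foqffoqqf" → 9 new (f, o, q, f, f, o, q, q, f)
  "qofftt" → 6 new (q, o, f, f, t, t)
  "fqffoqoo" → prefix "f" already present; 7 new (q, f, f, o, q, o, o)
  "tttqotqotft" → prefix "t" already present; 10 new (t, t, q, o, t, q, o, t, f, t)
  "qtoqtq" → prefix "q" already present; 5 new (t, o, q, t, q)
  "offtfqttf" → prefix "o" already present; 8 new (f, f, t, f, q, t, t, f)
  "tqqtoq" → prefix "tqqt" already present; 2 new (o, q)
  "tftqqotq" → prefix "tf" already present; 6 new (t, q, q, o, t, q)
  "oqtqqqo" → prefix "o" already present; 6 new (q, t, q, q, q, o)
  "tqfqofqo" → prefix "tq" already present; 6 new (f, q, o, f, q, o)
  "qqqftoofft" → prefix "q" already present; 9 new (q, q, f, t, o, o, f, f, t)
  "oqtfot" → prefix "oqt" already present; 3 new (f, o, t)
  "qotofqqtqtq" → prefix "qo" already present; 9 new (t, o, f, q, q, t, q, t, q)
  "oqqttoftfqt" → prefix "oq" already present; 9 new (q, t, t, o, f, t, f, q, t)
Total nodes = 11 + 4 + 8 + 9 + 8 + 9 + 6 + 7 + 10 + 5 + 8 + 2 + 6 + 6 + 6 + 9 + 3 + 9 + 9 = 135

135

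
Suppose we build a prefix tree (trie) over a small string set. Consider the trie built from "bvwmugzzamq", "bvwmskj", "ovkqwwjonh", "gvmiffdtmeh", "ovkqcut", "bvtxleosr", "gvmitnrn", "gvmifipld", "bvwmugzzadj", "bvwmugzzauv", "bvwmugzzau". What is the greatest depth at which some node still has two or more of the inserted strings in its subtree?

The deepest shared node is where two words last agree before diverging.
e.g. "bvwmugzzau" and "bvwmugzzauv" share the prefix "bvwmugzzau" of length 10; no pair shares a longer one.
Longest shared-prefix length: 10

10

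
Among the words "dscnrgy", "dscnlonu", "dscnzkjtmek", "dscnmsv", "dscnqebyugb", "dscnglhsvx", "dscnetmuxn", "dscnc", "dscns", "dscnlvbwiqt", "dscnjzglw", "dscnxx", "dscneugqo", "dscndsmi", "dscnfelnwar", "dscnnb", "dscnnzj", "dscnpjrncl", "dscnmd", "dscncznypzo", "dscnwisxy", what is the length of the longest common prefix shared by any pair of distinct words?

The deepest shared node is where two words last agree before diverging.
e.g. "dscnc" and "dscncznypzo" share the prefix "dscnc" of length 5; no pair shares a longer one.
Longest shared-prefix length: 5

5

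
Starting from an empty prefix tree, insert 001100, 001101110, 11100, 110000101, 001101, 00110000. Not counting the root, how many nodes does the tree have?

24

Count nodes per top-level branch (shared prefixes stored once):
  '0'-branch (001100, 00110000, 001101, 001101110): 12 nodes
  '1'-branch (110000101, 11100): 12 nodes
Sum: 24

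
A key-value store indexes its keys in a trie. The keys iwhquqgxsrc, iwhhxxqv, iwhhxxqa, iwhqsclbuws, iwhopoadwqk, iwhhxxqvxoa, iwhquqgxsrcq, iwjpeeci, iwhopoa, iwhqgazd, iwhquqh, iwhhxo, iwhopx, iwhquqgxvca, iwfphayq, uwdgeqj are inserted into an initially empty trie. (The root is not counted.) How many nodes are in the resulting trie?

Insert word by word; a character creates a node only if that edge doesn't already exist:
  "iwhquqgxsrc" → 11 new (i, w, h, q, u, q, g, x, s, r, c)
  "iwhhxxqv" → prefix "iwh" already present; 5 new (h, x, x, q, v)
  "iwhhxxqa" → prefix "iwhhxxq" already present; 1 new (a)
  "iwhqsclbuws" → prefix "iwhq" already present; 7 new (s, c, l, b, u, w, s)
  "iwhopoadwqk" → prefix "iwh" already present; 8 new (o, p, o, a, d, w, q, k)
  "iwhhxxqvxoa" → prefix "iwhhxxqv" already present; 3 new (x, o, a)
  "iwhquqgxsrcq" → prefix "iwhquqgxsrc" already present; 1 new (q)
  "iwjpeeci" → prefix "iw" already present; 6 new (j, p, e, e, c, i)
  "iwhopoa" → prefix "iwhopoa" already present; 0 new (none)
  "iwhqgazd" → prefix "iwhq" already present; 4 new (g, a, z, d)
  "iwhquqh" → prefix "iwhquq" already present; 1 new (h)
  "iwhhxo" → prefix "iwhhx" already present; 1 new (o)
  "iwhopx" → prefix "iwhop" already present; 1 new (x)
  "iwhquqgxvca" → prefix "iwhquqgx" already present; 3 new (v, c, a)
  "iwfphayq" → prefix "iw" already present; 6 new (f, p, h, a, y, q)
  "uwdgeqj" → 7 new (u, w, d, g, e, q, j)
Total nodes = 11 + 5 + 1 + 7 + 8 + 3 + 1 + 6 + 0 + 4 + 1 + 1 + 1 + 3 + 6 + 7 = 65

65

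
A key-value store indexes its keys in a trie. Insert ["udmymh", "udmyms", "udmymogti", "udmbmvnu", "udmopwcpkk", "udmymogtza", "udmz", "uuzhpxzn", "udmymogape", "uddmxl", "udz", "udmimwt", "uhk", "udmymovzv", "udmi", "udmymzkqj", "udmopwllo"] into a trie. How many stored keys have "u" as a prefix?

17

Walk to "u"; the words in its subtree are exactly those with that prefix.
Matches: "uddmxl", "udmbmvnu", "udmi", "udmimwt", "udmopwcpkk", "udmopwllo", "udmymh", "udmymogape", "udmymogti", "udmymogtza", "udmymovzv", "udmyms", "udmymzkqj", "udmz", "udz", "uhk", "uuzhpxzn"
Count: 17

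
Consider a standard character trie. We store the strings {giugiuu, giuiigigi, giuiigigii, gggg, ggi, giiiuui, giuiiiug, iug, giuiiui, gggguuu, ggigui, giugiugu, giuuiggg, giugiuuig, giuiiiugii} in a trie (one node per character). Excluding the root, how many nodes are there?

48

Count nodes per top-level branch (shared prefixes stored once):
  'g'-branch (gggg, gggguuu, ggi, ggigui, giiiuui, giugiugu, giugiuu, giugiuuig, giuiigigi, giuiigigii, giuiiiug, giuiiiugii, giuiiui, giuuiggg): 45 nodes
  'i'-branch (iug): 3 nodes
Sum: 48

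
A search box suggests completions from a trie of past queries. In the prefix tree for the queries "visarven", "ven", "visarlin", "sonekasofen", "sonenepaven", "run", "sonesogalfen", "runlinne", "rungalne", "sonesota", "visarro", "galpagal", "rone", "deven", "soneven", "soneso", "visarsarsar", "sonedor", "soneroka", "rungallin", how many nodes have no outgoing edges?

Leaves are exactly the stored words that no other stored word extends.
Those words: "deven", "galpagal", "rone", "rungallin", "rungalne", "runlinne", "sonedor", "sonekasofen", "sonenepaven", "soneroka", "sonesogalfen", "sonesota", "soneven", "ven", "visarlin", "visarro", "visarsarsar", "visarven"
Leaf count: 18

18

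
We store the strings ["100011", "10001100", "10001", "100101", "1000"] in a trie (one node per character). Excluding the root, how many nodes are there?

Count nodes per top-level branch (shared prefixes stored once):
  '1'-branch (1000, 10001, 100011, 10001100, 100101): 11 nodes
Sum: 11

11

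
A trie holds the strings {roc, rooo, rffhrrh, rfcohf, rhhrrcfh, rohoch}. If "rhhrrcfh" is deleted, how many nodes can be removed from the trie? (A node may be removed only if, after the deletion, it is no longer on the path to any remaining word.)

7

A node on "rhhrrcfh"'s path can go only if nothing else ends at it or branches off below it.
The suffix "hhrrcfh" (7 nodes) is used only by "rhhrrcfh"; the node for "r" still has the child "o", so pruning stops there.
Nodes removed: 7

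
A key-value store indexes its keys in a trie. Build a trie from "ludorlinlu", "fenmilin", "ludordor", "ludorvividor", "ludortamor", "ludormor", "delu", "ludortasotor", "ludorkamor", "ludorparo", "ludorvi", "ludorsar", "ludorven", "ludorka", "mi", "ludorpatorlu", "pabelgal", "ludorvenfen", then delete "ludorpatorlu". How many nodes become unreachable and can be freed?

5

Walk "ludorpatorlu" from the leaf back toward the root, removing each node that no remaining word uses.
The suffix "torlu" (5 nodes) is used only by "ludorpatorlu"; the node for "ludorpa" still has the child "r", so pruning stops there.
Nodes removed: 5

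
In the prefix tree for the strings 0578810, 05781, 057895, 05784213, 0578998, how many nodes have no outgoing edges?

A leaf is a node with no children — equivalently, the end of a word that is not a proper prefix of any other stored word.
Those words: "05781", "05784213", "0578810", "057895", "0578998"
Leaf count: 5

5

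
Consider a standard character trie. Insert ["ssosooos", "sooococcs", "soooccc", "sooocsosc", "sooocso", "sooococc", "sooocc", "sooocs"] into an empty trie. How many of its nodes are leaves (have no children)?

4

Leaves are exactly the stored words that no other stored word extends.
Those words: "soooccc", "sooococcs", "sooocsosc", "ssosooos"
Leaf count: 4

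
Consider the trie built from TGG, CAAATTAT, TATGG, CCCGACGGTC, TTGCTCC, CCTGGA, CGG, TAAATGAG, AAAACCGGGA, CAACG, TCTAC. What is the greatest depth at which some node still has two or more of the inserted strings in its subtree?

3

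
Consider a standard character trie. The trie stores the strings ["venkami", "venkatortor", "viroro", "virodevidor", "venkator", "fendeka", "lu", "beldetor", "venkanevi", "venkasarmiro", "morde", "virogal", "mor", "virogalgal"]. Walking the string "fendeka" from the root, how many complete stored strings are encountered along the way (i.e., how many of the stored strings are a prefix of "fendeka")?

Walk "fendeka" from the root; an end-of-word marker is hit whenever a stored word is a prefix of "fendeka".
Prefixes of the query that are stored words: "fendeka"
Count: 1

1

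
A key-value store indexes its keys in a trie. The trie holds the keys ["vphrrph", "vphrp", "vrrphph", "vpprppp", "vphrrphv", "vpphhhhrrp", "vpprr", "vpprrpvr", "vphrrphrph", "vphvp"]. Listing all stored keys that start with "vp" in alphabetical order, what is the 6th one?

vpphhhhrrp

DFS of the "vp" subtree visits, in order: "vphrp", "vphrrph", "vphrrphrph", "vphrrphv", "vphvp", "vpphhhhrrp", "vpprppp", "vpprr", "vpprrpvr"
Position 6: vpphhhhrrp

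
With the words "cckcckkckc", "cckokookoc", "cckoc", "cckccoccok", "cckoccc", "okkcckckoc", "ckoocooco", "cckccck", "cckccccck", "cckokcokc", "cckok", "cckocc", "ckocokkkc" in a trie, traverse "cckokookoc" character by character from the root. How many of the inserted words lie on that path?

2

Traverse "cckokookoc" character by character; count nodes along the way that are marked as word ends.
Prefixes of the query that are stored words: "cckok", "cckokookoc"
Count: 2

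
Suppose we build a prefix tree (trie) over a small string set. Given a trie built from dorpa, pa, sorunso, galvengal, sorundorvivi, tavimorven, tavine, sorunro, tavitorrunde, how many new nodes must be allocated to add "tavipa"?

Walking "tavipa" from the root, the first 4 characters ("tavi") follow existing edges; "p" is the first miss.
Each of the 2 remaining characters creates one node.

2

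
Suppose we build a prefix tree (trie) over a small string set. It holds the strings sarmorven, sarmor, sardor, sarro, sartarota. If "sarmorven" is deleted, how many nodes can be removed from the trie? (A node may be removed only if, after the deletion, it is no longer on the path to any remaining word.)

Walk "sarmorven" from the leaf back toward the root, removing each node that no remaining word uses.
The suffix "ven" (3 nodes) is used only by "sarmorven"; "sarmor" is itself a stored word, so pruning stops there.
Nodes removed: 3

3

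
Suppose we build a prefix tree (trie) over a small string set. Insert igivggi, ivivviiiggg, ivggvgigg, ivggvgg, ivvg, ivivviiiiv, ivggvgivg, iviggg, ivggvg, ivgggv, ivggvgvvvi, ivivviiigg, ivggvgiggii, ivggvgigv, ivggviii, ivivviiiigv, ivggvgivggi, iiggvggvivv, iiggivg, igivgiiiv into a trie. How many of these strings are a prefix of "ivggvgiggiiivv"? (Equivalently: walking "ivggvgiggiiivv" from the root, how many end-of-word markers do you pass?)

Traverse "ivggvgiggiiivv" character by character; count nodes along the way that are marked as word ends.
Prefixes of the query that are stored words: "ivggvg", "ivggvgigg", "ivggvgiggii"
Count: 3

3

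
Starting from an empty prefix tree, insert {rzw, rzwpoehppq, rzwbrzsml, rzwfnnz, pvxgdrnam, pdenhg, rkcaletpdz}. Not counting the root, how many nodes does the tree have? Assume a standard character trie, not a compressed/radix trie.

Count nodes per top-level branch (shared prefixes stored once):
  'p'-branch (pdenhg, pvxgdrnam): 14 nodes
  'r'-branch (rkcaletpdz, rzw, rzwbrzsml, rzwfnnz, rzwpoehppq): 29 nodes
Sum: 43

43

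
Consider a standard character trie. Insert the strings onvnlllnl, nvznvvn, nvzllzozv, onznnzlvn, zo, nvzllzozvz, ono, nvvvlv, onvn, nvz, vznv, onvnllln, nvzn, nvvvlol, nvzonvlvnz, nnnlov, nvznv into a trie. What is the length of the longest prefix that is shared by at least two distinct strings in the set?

9

The deepest shared node is where two words last agree before diverging.
"nvzllzozv" and "nvzllzozvz" agree on "nvzllzozv" (9 characters) before diverging; nothing deeper is shared.
Longest shared-prefix length: 9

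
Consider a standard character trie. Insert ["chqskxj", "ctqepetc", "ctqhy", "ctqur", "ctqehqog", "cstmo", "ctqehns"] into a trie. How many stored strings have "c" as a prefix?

Traverse to the node for "c", then collect every word in that subtree.
Words under "c": chqskxj, cstmo, ctqehns, ctqehqog, ctqepetc, ctqhy, ctqur
Count: 7

7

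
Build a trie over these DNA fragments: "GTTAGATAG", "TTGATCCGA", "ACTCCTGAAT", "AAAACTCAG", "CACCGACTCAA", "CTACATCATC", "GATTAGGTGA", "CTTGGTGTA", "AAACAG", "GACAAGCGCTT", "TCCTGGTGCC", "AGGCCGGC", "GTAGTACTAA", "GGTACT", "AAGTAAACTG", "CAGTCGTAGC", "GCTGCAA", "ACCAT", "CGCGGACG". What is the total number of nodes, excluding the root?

145

Count nodes per top-level branch (shared prefixes stored once):
  'A'-branch (AAAACTCAG, AAACAG, AAGTAAACTG, ACCAT, ACTCCTGAAT, AGGCCGGC): 39 nodes
  'C'-branch (CACCGACTCAA, CAGTCGTAGC, CGCGGACG, CTACATCATC, CTTGGTGTA): 42 nodes
  'G'-branch (GACAAGCGCTT, GATTAGGTGA, GCTGCAA, GGTACT, GTAGTACTAA, GTTAGATAG): 46 nodes
  'T'-branch (TCCTGGTGCC, TTGATCCGA): 18 nodes
Sum: 145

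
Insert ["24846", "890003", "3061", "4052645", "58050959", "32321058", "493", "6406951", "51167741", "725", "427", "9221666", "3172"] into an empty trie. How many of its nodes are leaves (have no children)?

Leaves are exactly the stored words that no other stored word extends.
Those words: "24846", "3061", "3172", "32321058", "4052645", "427", "493", "51167741", "58050959", "6406951", "725", "890003", "9221666"
Leaf count: 13

13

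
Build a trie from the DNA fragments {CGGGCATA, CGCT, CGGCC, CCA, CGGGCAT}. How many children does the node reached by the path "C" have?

2

Walk "C" from the root, arriving at one node.
Characters that immediately follow "C" among the stored strings: {C, G}.
That node has 2 child edges.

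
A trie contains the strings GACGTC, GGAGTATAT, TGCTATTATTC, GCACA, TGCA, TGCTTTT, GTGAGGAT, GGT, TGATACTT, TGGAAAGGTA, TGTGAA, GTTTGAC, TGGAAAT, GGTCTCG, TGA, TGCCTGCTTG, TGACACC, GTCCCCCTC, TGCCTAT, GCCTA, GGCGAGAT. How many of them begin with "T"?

11

Traverse to the node for "T", then collect every word in that subtree.
Matches: "TGA", "TGACACC", "TGATACTT", "TGCA", "TGCCTAT", "TGCCTGCTTG", "TGCTATTATTC", "TGCTTTT", "TGGAAAGGTA", "TGGAAAT", "TGTGAA"
Count: 11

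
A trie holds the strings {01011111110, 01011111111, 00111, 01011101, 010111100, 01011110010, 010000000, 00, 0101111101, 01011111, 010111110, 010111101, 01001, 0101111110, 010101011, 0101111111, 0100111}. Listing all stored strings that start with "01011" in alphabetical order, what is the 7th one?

0101111101

Filter for "01011…" and sort: "01011101", "010111100", "01011110010", "010111101", "01011111", "010111110", "0101111101", "0101111110", "0101111111", "01011111110", "01011111111"
Position 7: 0101111101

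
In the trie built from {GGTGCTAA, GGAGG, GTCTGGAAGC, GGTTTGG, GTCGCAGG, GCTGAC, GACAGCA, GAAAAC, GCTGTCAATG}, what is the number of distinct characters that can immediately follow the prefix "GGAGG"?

0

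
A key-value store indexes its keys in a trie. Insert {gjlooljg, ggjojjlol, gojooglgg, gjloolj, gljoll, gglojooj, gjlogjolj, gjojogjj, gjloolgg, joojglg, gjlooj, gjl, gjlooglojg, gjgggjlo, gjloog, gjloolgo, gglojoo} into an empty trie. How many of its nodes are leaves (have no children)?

A leaf is a node with no children — equivalently, the end of a word that is not a proper prefix of any other stored word.
Those words: "ggjojjlol", "gglojooj", "gjgggjlo", "gjlogjolj", "gjlooglojg", "gjlooj", "gjloolgg", "gjloolgo", "gjlooljg", "gjojogjj", "gljoll", "gojooglgg", "joojglg"
Leaf count: 13

13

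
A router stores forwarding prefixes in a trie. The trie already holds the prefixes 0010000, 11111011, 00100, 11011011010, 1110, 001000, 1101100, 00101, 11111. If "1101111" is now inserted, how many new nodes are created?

2

"11011" is already a path in the trie; the remaining "11" must be added.
New nodes needed: |"1101111"| − 5 = 7 − 5 = 2.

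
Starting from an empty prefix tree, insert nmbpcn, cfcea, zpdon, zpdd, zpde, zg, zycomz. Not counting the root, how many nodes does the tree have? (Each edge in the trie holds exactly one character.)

24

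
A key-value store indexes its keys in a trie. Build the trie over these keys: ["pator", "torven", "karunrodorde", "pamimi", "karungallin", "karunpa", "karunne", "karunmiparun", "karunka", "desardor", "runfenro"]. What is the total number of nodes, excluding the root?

For each word, the new-node count is its length minus the longest prefix already in the trie:
  "pator" → 5 new (p, a, t, o, r)
  "torven" → 6 new (t, o, r, v, e, n)
  "karunrodorde" → 12 new (k, a, r, u, n, r, o, d, o, r, d, e)
  "pamimi" → prefix "pa" already present; 4 new (m, i, m, i)
  "karungallin" → prefix "karun" already present; 6 new (g, a, l, l, i, n)
  "karunpa" → prefix "karun" already present; 2 new (p, a)
  "karunne" → prefix "karun" already present; 2 new (n, e)
  "karunmiparun" → prefix "karun" already present; 7 new (m, i, p, a, r, u, n)
  "karunka" → prefix "karun" already present; 2 new (k, a)
  "desardor" → 8 new (d, e, s, a, r, d, o, r)
  "runfenro" → 8 new (r, u, n, f, e, n, r, o)
Total nodes = 5 + 6 + 12 + 4 + 6 + 2 + 2 + 7 + 2 + 8 + 8 = 62

62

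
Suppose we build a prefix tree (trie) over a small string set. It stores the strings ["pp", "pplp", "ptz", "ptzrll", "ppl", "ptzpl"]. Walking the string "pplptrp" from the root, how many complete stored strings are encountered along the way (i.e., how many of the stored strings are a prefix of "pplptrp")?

3

Traverse "pplptrp" character by character; count nodes along the way that are marked as word ends.
Prefixes of the query that are stored words: "pp", "ppl", "pplp"
Count: 3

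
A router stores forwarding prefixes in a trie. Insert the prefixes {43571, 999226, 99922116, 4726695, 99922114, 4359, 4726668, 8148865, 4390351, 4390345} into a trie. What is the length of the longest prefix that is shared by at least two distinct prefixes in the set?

The deepest shared node is where two words last agree before diverging.
e.g. "99922114" and "99922116" share the prefix "9992211" of length 7; no pair shares a longer one.
Longest shared-prefix length: 7

7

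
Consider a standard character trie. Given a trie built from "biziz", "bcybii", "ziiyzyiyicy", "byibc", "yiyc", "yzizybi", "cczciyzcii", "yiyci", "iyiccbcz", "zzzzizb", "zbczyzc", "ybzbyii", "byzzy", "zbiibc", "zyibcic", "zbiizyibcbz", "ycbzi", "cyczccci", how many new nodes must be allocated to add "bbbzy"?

The longest prefix of "bbbzy" already in the trie is "b" (length 1).
So 5 − 1 = 4 new nodes.

4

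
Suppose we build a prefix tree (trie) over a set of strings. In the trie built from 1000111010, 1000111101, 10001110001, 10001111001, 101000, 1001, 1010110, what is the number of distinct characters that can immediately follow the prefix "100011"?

1

The children of the "100011" node are the distinct next characters among strings starting with "100011".
Characters that immediately follow "100011" among the stored strings: {1}.
That node has 1 child edge.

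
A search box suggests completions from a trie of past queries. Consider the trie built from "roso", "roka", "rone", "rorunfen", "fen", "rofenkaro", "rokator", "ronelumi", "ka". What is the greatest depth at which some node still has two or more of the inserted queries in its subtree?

Look for the deepest trie node that still has at least two words in its subtree.
"roka" and "rokator" agree on "roka" (4 characters) before diverging; nothing deeper is shared.
Longest shared-prefix length: 4

4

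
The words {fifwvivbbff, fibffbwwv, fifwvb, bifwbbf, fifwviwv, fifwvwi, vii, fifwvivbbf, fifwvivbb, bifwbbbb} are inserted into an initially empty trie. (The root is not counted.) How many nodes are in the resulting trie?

Count nodes per top-level branch (shared prefixes stored once):
  'b'-branch (bifwbbbb, bifwbbf): 9 nodes
  'f'-branch (fibffbwwv, fifwvb, fifwvivbb, fifwvivbbf, fifwvivbbff, fifwviwv, fifwvwi): 23 nodes
  'v'-branch (vii): 3 nodes
Sum: 35

35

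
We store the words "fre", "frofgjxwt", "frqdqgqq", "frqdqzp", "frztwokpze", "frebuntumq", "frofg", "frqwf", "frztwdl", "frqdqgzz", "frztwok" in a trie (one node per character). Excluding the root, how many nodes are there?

Count nodes per top-level branch (shared prefixes stored once):
  'f'-branch (fre, frebuntumq, frofg, frofgjxwt, frqdqgqq, frqdqgzz, frqdqzp, frqwf, frztwdl, frztwok, frztwokpze): 39 nodes
Sum: 39

39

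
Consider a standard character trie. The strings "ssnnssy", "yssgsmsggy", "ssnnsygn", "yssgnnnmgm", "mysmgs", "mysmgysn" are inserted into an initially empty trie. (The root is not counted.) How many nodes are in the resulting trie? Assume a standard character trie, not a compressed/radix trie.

Trace insertions, counting only characters that open a new branch:
  "ssnnssy" → 7 new (s, s, n, n, s, s, y)
  "yssgsmsggy" → 10 new (y, s, s, g, s, m, s, g, g, y)
  "ssnnsygn" → prefix "ssnns" already present; 3 new (y, g, n)
  "yssgnnnmgm" → prefix "yssg" already present; 6 new (n, n, n, m, g, m)
  "mysmgs" → 6 new (m, y, s, m, g, s)
  "mysmgysn" → prefix "mysmg" already present; 3 new (y, s, n)
Total nodes = 7 + 10 + 3 + 6 + 6 + 3 = 35

35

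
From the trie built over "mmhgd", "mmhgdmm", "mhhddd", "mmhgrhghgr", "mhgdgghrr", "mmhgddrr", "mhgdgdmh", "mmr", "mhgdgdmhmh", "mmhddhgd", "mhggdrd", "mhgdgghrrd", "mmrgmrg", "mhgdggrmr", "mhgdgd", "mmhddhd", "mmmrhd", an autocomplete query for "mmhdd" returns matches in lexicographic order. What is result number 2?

Words with prefix "mmhdd", in lexicographic order: "mmhddhd", "mmhddhgd"
The 2nd is mmhddhgd.

mmhddhgd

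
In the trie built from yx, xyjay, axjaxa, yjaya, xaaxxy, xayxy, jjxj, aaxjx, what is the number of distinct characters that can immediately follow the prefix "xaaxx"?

Follow the path "xaaxx" to its node, then look at its outgoing edges.
Distinct next characters after "xaaxx": y.
That node has 1 child edge.

1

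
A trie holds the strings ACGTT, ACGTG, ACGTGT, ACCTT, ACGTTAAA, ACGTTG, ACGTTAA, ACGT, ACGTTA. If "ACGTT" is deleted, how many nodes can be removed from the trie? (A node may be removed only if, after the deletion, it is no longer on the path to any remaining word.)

0

After clearing the end-marker at "ACGTT", prune upward until reaching a node still needed by another word.
Every node on "ACGTT" is still needed (e.g. by "ACGTTAAA"), so nothing is freed.
Nodes removed: 0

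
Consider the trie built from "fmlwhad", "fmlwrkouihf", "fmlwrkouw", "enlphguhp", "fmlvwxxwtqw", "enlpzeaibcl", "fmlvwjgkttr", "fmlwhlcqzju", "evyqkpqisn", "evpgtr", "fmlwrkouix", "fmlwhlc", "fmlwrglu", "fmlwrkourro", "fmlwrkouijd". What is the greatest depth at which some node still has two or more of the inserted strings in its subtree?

9

The deepest shared node is where two words last agree before diverging.
"fmlwrkouihf" and "fmlwrkouijd" agree on "fmlwrkoui" (9 characters) before diverging; nothing deeper is shared.
Longest shared-prefix length: 9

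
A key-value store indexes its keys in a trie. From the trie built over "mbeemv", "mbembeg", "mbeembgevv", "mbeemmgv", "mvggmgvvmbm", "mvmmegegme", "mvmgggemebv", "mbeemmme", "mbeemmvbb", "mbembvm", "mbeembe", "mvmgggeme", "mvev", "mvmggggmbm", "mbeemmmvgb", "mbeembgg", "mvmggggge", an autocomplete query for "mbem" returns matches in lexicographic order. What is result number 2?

mbembvm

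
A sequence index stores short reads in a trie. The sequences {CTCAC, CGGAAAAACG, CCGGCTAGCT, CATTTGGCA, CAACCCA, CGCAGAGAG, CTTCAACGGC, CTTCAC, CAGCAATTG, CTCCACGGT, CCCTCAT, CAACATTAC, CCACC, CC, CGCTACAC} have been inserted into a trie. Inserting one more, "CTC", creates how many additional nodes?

Every character of "CTC" already lies on an existing path (it is a prefix of some stored word).
No new nodes are needed: 0.

0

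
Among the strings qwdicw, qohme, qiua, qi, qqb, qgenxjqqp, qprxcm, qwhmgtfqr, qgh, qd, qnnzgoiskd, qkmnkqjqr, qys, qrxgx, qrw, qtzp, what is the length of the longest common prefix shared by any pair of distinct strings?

Equivalently: take the maximum, over all pairs, of their longest common prefix length.
e.g. "qgenxjqqp" and "qgh" share the prefix "qg" of length 2; no pair shares a longer one.
Longest shared-prefix length: 2

2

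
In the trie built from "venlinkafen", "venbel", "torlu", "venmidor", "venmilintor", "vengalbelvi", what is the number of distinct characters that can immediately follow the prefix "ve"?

Walk "ve" from the root, arriving at one node.
Distinct next characters after "ve": n.
That node has 1 child edge.

1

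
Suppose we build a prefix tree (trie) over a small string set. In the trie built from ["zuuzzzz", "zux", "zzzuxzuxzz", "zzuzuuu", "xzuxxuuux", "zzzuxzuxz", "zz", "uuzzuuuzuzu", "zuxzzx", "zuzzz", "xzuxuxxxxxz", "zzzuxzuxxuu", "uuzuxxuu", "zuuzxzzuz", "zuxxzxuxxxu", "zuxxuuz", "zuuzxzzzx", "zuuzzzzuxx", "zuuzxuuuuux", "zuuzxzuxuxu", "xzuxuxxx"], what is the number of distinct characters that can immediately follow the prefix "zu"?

Follow the path "zu" to its node, then look at its outgoing edges.
Distinct next characters after "zu": u, x, z.
That node has 3 child edges.

3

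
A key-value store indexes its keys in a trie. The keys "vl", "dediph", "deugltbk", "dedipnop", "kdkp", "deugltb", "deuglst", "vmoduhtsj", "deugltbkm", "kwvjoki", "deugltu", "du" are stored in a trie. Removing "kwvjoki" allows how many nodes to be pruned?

A node on "kwvjoki"'s path can go only if nothing else ends at it or branches off below it.
The suffix "wvjoki" (6 nodes) is used only by "kwvjoki"; the node for "k" still has the child "d", so pruning stops there.
Nodes removed: 6

6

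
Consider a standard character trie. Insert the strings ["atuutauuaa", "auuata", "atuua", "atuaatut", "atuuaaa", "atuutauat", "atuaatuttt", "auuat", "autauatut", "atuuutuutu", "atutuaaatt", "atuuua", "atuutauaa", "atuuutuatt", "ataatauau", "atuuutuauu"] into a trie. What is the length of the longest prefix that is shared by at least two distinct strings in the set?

8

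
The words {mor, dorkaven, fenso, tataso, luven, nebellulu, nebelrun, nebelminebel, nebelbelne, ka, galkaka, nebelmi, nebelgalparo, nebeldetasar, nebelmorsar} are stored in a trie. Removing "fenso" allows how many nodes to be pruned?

After clearing the end-marker at "fenso", prune upward until reaching a node still needed by another word.
No other word shares any prefix with "fenso", so all 5 of its nodes go.
Nodes removed: 5

5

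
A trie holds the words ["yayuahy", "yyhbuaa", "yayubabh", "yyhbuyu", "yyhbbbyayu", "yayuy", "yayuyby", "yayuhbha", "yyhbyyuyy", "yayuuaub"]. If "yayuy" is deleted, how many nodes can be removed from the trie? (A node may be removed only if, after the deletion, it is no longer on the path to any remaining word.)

0

Walk "yayuy" from the leaf back toward the root, removing each node that no remaining word uses.
Every node on "yayuy" is still needed (e.g. by "yayuyby"), so nothing is freed.
Nodes removed: 0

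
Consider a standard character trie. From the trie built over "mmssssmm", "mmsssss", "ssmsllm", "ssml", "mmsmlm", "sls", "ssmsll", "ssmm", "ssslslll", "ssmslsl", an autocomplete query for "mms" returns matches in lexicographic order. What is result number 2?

Words with prefix "mms", in lexicographic order: "mmsmlm", "mmssssmm", "mmsssss"
The 2nd is mmssssmm.

mmssssmm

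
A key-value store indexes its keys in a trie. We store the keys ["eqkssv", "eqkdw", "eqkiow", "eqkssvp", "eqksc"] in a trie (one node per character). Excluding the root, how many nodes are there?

Insert word by word; a character creates a node only if that edge doesn't already exist:
  "eqkssv" → 6 new (e, q, k, s, s, v)
  "eqkdw" → prefix "eqk" already present; 2 new (d, w)
  "eqkiow" → prefix "eqk" already present; 3 new (i, o, w)
  "eqkssvp" → prefix "eqkssv" already present; 1 new (p)
  "eqksc" → prefix "eqks" already present; 1 new (c)
Total nodes = 6 + 2 + 3 + 1 + 1 = 13

13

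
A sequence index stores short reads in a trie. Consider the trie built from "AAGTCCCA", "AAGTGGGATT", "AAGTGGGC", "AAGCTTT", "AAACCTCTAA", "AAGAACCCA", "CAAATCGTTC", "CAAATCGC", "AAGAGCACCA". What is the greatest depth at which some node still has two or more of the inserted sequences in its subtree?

The deepest shared node is where two words last agree before diverging.
"AAGTGGGATT" and "AAGTGGGC" agree on "AAGTGGG" (7 characters) before diverging; nothing deeper is shared.
Longest shared-prefix length: 7

7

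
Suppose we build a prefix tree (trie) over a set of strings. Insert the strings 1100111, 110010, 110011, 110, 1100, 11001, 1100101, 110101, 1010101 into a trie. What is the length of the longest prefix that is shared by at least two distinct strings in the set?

6

Equivalently: take the maximum, over all pairs, of their longest common prefix length.
"110010" and "1100101" agree on "110010" (6 characters) before diverging; nothing deeper is shared.
Longest shared-prefix length: 6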